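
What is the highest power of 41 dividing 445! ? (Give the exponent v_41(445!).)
v_41(445!) = 10

Legendre's formula: v_p(n!) = Σ_{k ≥ 1} ⌊n / p^k⌋. For p = 41, n = 445, the terms are:
  ⌊445/41^1⌋ = ⌊445/41⌋ = 10
(the next term ⌊445/41^2⌋ = 0, terminating the sum). Summing: v_41(445!) = 10 = 10.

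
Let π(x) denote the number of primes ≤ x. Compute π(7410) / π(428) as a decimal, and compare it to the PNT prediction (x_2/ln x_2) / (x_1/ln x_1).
π(7410)/π(428) = 939/82 ≈ 11.4512;  PNT prediction ≈ 11.7728.

π(428) = 82 and π(7410) = 939, so π(7410)/π(428) ≈ 11.4512. The PNT-predicted ratio is (7410/ln(7410)) / (428/ln(428)) ≈ 11.7728. The two agree to within a few percent, as expected.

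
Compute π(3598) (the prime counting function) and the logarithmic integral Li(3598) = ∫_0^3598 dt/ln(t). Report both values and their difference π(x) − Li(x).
π(3598) = 503;  Li(3598) ≈ 516.59;  π(x) − Li(x) ≈ -13.59.

Direct count of primes ≤ 3598 gives π(3598) = 503. Numerical evaluation of the logarithmic integral gives Li(3598) ≈ 516.59. The difference π(x) − Li(x) ≈ -13.59 is typically negative for small/moderate x (Li(x) overestimates), though Littlewood's theorem shows this sign changes infinitely often.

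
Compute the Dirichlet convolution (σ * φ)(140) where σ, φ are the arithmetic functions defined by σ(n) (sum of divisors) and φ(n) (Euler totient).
(σ * φ)(140) = 1680

Divisors of 140: [1, 2, 4, 5, 7, 10, 14, 20, 28, 35, 70, 140]. For each d | 140:
  d = 1: σ(1) · φ(140/1) = 1 · 48 = 48
  d = 2: σ(2) · φ(140/2) = 3 · 24 = 72
  d = 4: σ(4) · φ(140/4) = 7 · 24 = 168
  d = 5: σ(5) · φ(140/5) = 6 · 12 = 72
  d = 7: σ(7) · φ(140/7) = 8 · 8 = 64
  d = 10: σ(10) · φ(140/10) = 18 · 6 = 108
  d = 14: σ(14) · φ(140/14) = 24 · 4 = 96
  d = 20: σ(20) · φ(140/20) = 42 · 6 = 252
  d = 28: σ(28) · φ(140/28) = 56 · 4 = 224
  d = 35: σ(35) · φ(140/35) = 48 · 2 = 96
  d = 70: σ(70) · φ(140/70) = 144 · 1 = 144
  d = 140: σ(140) · φ(140/140) = 336 · 1 = 336
Summing: (σ * φ)(140) = 48 + 72 + 168 + 72 + 64 + 108 + 96 + 252 + 224 + 96 + 144 + 336 = 1680.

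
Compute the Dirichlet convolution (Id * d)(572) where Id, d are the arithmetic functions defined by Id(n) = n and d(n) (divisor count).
(Id * d)(572) = 2145

Divisors of 572: [1, 2, 4, 11, 13, 22, 26, 44, 52, 143, 286, 572]. For each d | 572:
  d = 1: Id(1) · d(572/1) = 1 · 12 = 12
  d = 2: Id(2) · d(572/2) = 2 · 8 = 16
  d = 4: Id(4) · d(572/4) = 4 · 4 = 16
  d = 11: Id(11) · d(572/11) = 11 · 6 = 66
  d = 13: Id(13) · d(572/13) = 13 · 6 = 78
  d = 22: Id(22) · d(572/22) = 22 · 4 = 88
  d = 26: Id(26) · d(572/26) = 26 · 4 = 104
  d = 44: Id(44) · d(572/44) = 44 · 2 = 88
  d = 52: Id(52) · d(572/52) = 52 · 2 = 104
  d = 143: Id(143) · d(572/143) = 143 · 3 = 429
  d = 286: Id(286) · d(572/286) = 286 · 2 = 572
  d = 572: Id(572) · d(572/572) = 572 · 1 = 572
Summing: (Id * d)(572) = 12 + 16 + 16 + 66 + 78 + 88 + 104 + 88 + 104 + 429 + 572 + 572 = 2145.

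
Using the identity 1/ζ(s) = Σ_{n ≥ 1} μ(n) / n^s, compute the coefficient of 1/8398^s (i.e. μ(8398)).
μ(8398) = 1

Factor n = 8398 = 2 · 13 · 17 · 19. μ(n) = 0 if any exponent ≥ 2 (not squarefree); otherwise μ(n) = (−1)^{ω(n)} where ω(n) is the number of distinct prime factors. Applying: μ(8398) = 1.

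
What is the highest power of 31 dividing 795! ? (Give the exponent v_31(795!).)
v_31(795!) = 25

Legendre's formula: v_p(n!) = Σ_{k ≥ 1} ⌊n / p^k⌋. For p = 31, n = 795, the terms are:
  ⌊795/31^1⌋ = ⌊795/31⌋ = 25
(the next term ⌊795/31^2⌋ = 0, terminating the sum). Summing: v_31(795!) = 25 = 25.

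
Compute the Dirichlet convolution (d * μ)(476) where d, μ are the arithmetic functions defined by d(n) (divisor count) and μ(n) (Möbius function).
(d * μ)(476) = 1

Divisors of 476: [1, 2, 4, 7, 14, 17, 28, 34, 68, 119, 238, 476]. For each d | 476:
  d = 1: d(1) · μ(476/1) = 1 · 0 = 0
  d = 2: d(2) · μ(476/2) = 2 · -1 = -2
  d = 4: d(4) · μ(476/4) = 3 · 1 = 3
  d = 7: d(7) · μ(476/7) = 2 · 0 = 0
  d = 14: d(14) · μ(476/14) = 4 · 1 = 4
  d = 17: d(17) · μ(476/17) = 2 · 0 = 0
  d = 28: d(28) · μ(476/28) = 6 · -1 = -6
  d = 34: d(34) · μ(476/34) = 4 · 1 = 4
  d = 68: d(68) · μ(476/68) = 6 · -1 = -6
  d = 119: d(119) · μ(476/119) = 4 · 0 = 0
  d = 238: d(238) · μ(476/238) = 8 · -1 = -8
  d = 476: d(476) · μ(476/476) = 12 · 1 = 12
Summing: (d * μ)(476) = 0 + -2 + 3 + 0 + 4 + 0 + -6 + 4 + -6 + 0 + -8 + 12 = 1.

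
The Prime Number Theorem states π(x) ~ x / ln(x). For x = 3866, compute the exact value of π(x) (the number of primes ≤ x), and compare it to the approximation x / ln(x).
π(3866) = 536;  x/ln(x) ≈ 468.04;  relative error ≈ 12.68%.

Directly count primes up to 3866: π(3866) = 536. The PNT approximation gives 3866/ln(3866) ≈ 3866/8.25998 ≈ 468.04. Relative error (π(x) − x/ln(x)) / π(x) ≈ 12.68%; the approximation is known to undercount slightly (Li(x) is a better estimate).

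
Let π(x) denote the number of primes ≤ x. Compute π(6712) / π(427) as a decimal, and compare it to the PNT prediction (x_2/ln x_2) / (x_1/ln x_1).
π(6712)/π(427) = 866/82 ≈ 10.5610;  PNT prediction ≈ 10.8046.

π(427) = 82 and π(6712) = 866, so π(6712)/π(427) ≈ 10.5610. The PNT-predicted ratio is (6712/ln(6712)) / (427/ln(427)) ≈ 10.8046. The two agree to within a few percent, as expected.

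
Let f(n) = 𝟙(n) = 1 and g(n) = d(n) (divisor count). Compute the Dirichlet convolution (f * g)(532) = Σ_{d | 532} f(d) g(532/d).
(𝟙 * d)(532) = 54

Divisors of 532: [1, 2, 4, 7, 14, 19, 28, 38, 76, 133, 266, 532]. For each d | 532:
  d = 1: 𝟙(1) · d(532/1) = 1 · 12 = 12
  d = 2: 𝟙(2) · d(532/2) = 1 · 8 = 8
  d = 4: 𝟙(4) · d(532/4) = 1 · 4 = 4
  d = 7: 𝟙(7) · d(532/7) = 1 · 6 = 6
  d = 14: 𝟙(14) · d(532/14) = 1 · 4 = 4
  d = 19: 𝟙(19) · d(532/19) = 1 · 6 = 6
  d = 28: 𝟙(28) · d(532/28) = 1 · 2 = 2
  d = 38: 𝟙(38) · d(532/38) = 1 · 4 = 4
  d = 76: 𝟙(76) · d(532/76) = 1 · 2 = 2
  d = 133: 𝟙(133) · d(532/133) = 1 · 3 = 3
  d = 266: 𝟙(266) · d(532/266) = 1 · 2 = 2
  d = 532: 𝟙(532) · d(532/532) = 1 · 1 = 1
Summing: (𝟙 * d)(532) = 12 + 8 + 4 + 6 + 4 + 6 + 2 + 4 + 2 + 3 + 2 + 1 = 54.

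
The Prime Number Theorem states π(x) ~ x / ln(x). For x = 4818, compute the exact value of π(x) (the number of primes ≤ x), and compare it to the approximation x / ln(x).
π(4818) = 649;  x/ln(x) ≈ 568.15;  relative error ≈ 12.46%.

Directly count primes up to 4818: π(4818) = 649. The PNT approximation gives 4818/ln(4818) ≈ 4818/8.48011 ≈ 568.15. Relative error (π(x) − x/ln(x)) / π(x) ≈ 12.46%; the approximation is known to undercount slightly (Li(x) is a better estimate).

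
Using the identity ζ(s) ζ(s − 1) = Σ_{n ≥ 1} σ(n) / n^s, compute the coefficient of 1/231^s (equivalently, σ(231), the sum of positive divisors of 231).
σ(231) = 384

In the product (Σ m^0/m^s)(Σ k / k^s) = Σ (Σ_{d | n} d) / n^s, the coefficient of 1/n^s is σ(n) = Σ_{d | n} d. For n = 231, divisors are [1, 3, 7, 11, 21, 33, 77, 231]; summing: σ(231) = 384.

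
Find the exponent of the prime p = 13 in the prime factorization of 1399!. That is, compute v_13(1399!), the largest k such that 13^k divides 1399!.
v_13(1399!) = 115

Legendre's formula: v_p(n!) = Σ_{k ≥ 1} ⌊n / p^k⌋. For p = 13, n = 1399, the terms are:
  ⌊1399/13^1⌋ = ⌊1399/13⌋ = 107
  ⌊1399/13^2⌋ = ⌊1399/169⌋ = 8
(the next term ⌊1399/13^3⌋ = 0, terminating the sum). Summing: v_13(1399!) = 107 + 8 = 115.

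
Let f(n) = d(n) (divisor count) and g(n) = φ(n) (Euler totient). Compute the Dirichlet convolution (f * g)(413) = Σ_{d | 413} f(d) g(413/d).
(d * φ)(413) = 480

Divisors of 413: [1, 7, 59, 413]. For each d | 413:
  d = 1: d(1) · φ(413/1) = 1 · 348 = 348
  d = 7: d(7) · φ(413/7) = 2 · 58 = 116
  d = 59: d(59) · φ(413/59) = 2 · 6 = 12
  d = 413: d(413) · φ(413/413) = 4 · 1 = 4
Summing: (d * φ)(413) = 348 + 116 + 12 + 4 = 480.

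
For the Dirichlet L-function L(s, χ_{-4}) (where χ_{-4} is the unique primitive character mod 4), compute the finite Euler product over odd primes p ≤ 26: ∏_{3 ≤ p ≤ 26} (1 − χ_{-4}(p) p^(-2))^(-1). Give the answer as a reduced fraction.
∏ = 7900068038863/8628726988800

The odd primes p ≤ 26 are [3, 5, 7, 11, 13, 17, 19, 23]. For each, χ(p) = 1 if p ≡ 1 mod 4, χ(p) = −1 if p ≡ 3 mod 4. Taking (1 − χ(p)/p^2)^(-1) = p^2/(p^2 − χ(p)): (1 − (-1)/3^2)^(-1) · (1 − (1)/5^2)^(-1) · (1 − (-1)/7^2)^(-1) · (1 − (-1)/11^2)^(-1) · (1 − (1)/13^2)^(-1) · (1 − (1)/17^2)^(-1) · (1 − (-1)/19^2)^(-1) · (1 − (-1)/23^2)^(-1) = 7900068038863/8628726988800.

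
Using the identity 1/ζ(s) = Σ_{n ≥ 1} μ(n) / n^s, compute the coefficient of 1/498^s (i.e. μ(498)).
μ(498) = -1

Factor n = 498 = 2 · 3 · 83. μ(n) = 0 if any exponent ≥ 2 (not squarefree); otherwise μ(n) = (−1)^{ω(n)} where ω(n) is the number of distinct prime factors. Applying: μ(498) = -1.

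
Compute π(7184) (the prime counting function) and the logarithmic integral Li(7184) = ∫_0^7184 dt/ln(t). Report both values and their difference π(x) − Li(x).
π(7184) = 917;  Li(7184) ≈ 935.08;  π(x) − Li(x) ≈ -18.08.

Direct count of primes ≤ 7184 gives π(7184) = 917. Numerical evaluation of the logarithmic integral gives Li(7184) ≈ 935.08. The difference π(x) − Li(x) ≈ -18.08 is typically negative for small/moderate x (Li(x) overestimates), though Littlewood's theorem shows this sign changes infinitely often.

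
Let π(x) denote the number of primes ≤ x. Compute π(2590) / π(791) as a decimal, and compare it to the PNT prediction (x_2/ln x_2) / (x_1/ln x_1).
π(2590)/π(791) = 376/138 ≈ 2.7246;  PNT prediction ≈ 2.7802.

π(791) = 138 and π(2590) = 376, so π(2590)/π(791) ≈ 2.7246. The PNT-predicted ratio is (2590/ln(2590)) / (791/ln(791)) ≈ 2.7802. The two agree to within a few percent, as expected.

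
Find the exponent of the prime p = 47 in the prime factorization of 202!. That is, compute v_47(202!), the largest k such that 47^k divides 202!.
v_47(202!) = 4

Legendre's formula: v_p(n!) = Σ_{k ≥ 1} ⌊n / p^k⌋. For p = 47, n = 202, the terms are:
  ⌊202/47^1⌋ = ⌊202/47⌋ = 4
(the next term ⌊202/47^2⌋ = 0, terminating the sum). Summing: v_47(202!) = 4 = 4.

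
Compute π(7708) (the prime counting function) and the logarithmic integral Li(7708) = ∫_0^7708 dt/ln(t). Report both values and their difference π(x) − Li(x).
π(7708) = 978;  Li(7708) ≈ 993.86;  π(x) − Li(x) ≈ -15.86.

Direct count of primes ≤ 7708 gives π(7708) = 978. Numerical evaluation of the logarithmic integral gives Li(7708) ≈ 993.86. The difference π(x) − Li(x) ≈ -15.86 is typically negative for small/moderate x (Li(x) overestimates), though Littlewood's theorem shows this sign changes infinitely often.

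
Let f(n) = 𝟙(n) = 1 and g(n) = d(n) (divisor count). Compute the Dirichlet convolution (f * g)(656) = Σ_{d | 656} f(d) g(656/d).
(𝟙 * d)(656) = 45

Divisors of 656: [1, 2, 4, 8, 16, 41, 82, 164, 328, 656]. For each d | 656:
  d = 1: 𝟙(1) · d(656/1) = 1 · 10 = 10
  d = 2: 𝟙(2) · d(656/2) = 1 · 8 = 8
  d = 4: 𝟙(4) · d(656/4) = 1 · 6 = 6
  d = 8: 𝟙(8) · d(656/8) = 1 · 4 = 4
  d = 16: 𝟙(16) · d(656/16) = 1 · 2 = 2
  d = 41: 𝟙(41) · d(656/41) = 1 · 5 = 5
  d = 82: 𝟙(82) · d(656/82) = 1 · 4 = 4
  d = 164: 𝟙(164) · d(656/164) = 1 · 3 = 3
  d = 328: 𝟙(328) · d(656/328) = 1 · 2 = 2
  d = 656: 𝟙(656) · d(656/656) = 1 · 1 = 1
Summing: (𝟙 * d)(656) = 10 + 8 + 6 + 4 + 2 + 5 + 4 + 3 + 2 + 1 = 45.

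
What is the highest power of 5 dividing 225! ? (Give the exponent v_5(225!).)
v_5(225!) = 55

Legendre's formula: v_p(n!) = Σ_{k ≥ 1} ⌊n / p^k⌋. For p = 5, n = 225, the terms are:
  ⌊225/5^1⌋ = ⌊225/5⌋ = 45
  ⌊225/5^2⌋ = ⌊225/25⌋ = 9
  ⌊225/5^3⌋ = ⌊225/125⌋ = 1
(the next term ⌊225/5^4⌋ = 0, terminating the sum). Summing: v_5(225!) = 45 + 9 + 1 = 55.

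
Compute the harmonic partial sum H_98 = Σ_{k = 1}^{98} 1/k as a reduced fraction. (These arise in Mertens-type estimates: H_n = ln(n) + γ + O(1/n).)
H_98 = 360264457021270114060513483605065190394007/69720375229712477164533808935312303556800

Direct summation: H_98 = 1 + 1/2 + ... + 1/98. The least common denominator is lcm(1, ..., 98) = 69720375229712477164533808935312303556800; over this denominator the numerator is 69720375229712477164533808935312303556800 + 34860187614856238582266904467656151778400 + 23240125076570825721511269645104101185600 + 17430093807428119291133452233828075889200 + 13944075045942495432906761787062460711360 + 11620062538285412860755634822552050592800 + 9960053604244639594933401276473186222400 + 8715046903714059645566726116914037944600 + 7746708358856941907170423215034700395200 + 6972037522971247716453380893531230355680 + 6338215929973861560412164448664754868800 + 5810031269142706430377817411276025296400 + 5363105786900959781887216071947100273600 + 4980026802122319797466700638236593111200 + 4648025015314165144302253929020820237120 + 4357523451857029822783363058457018972300 + 4101198542924263362619635819724253150400 + 3873354179428470953585211607517350197600 + 3669493433142761956028095207121700187200 + 3486018761485623858226690446765615177840 + 3320017868081546531644467092157728740800 + 3169107964986930780206082224332377434400 + 3031320662161412050631904736317926241600 + 2905015634571353215188908705638012648200 + 2788815009188499086581352357412492142272 + 2681552893450479890943608035973550136800 + 2582236119618980635723474405011566798400 + 2490013401061159898733350319118296555600 + 2404150869990085419466683066734907019200 + 2324012507657082572151126964510410118560 + 2249044362248789585952703514042332372800 + 2178761725928514911391681529228509486150 + 2112738643324620520137388149554918289600 + 2050599271462131681309817909862126575200 + 1992010720848927918986680255294637244480 + 1936677089714235476792605803758675098800 + 1884334465667904788230643484738170366400 + 1834746716571380978014047603560850093600 + 1787701928966986593962405357315700091200 + 1743009380742811929113345223382807588920 + 1700496956822255540598385583788104964800 + 1660008934040773265822233546078864370400 + 1621404075109592492198460672914239617600 + 1584553982493465390103041112166188717200 + 1549341671771388381434084643006940079040 + 1515660331080706025315952368158963120800 + 1483412238930052705628378913517283054400 + 1452507817285676607594454352819006324100 + 1422864800606377084990485896639026603200 + 1394407504594249543290676178706246071136 + 1367066180974754454206545273241417716800 + 1340776446725239945471804017986775068400 + 1315478777919103342727052998779477425600 + 1291118059809490317861737202505783399200 + 1267643185994772312082432889732950973760 + 1245006700530579949366675159559148277800 + 1223164477714253985342698402373900062400 + 1202075434995042709733341533367453509600 + 1181701275079872494314132354835801755200 + 1162006253828541286075563482255205059280 + 1142956970978893068271046048119873828800 + 1124522181124394792976351757021166186400 + 1106672622693848843881489030719242913600 + 1089380862964257455695840764614254743075 + 1072621157380191956377443214389420054720 + 1056369321662310260068694074777459144800 + 1040602615368842942754235954258392590400 + 1025299635731065840654908954931063287600 + 1010440220720470683543968245439308747200 + 996005360424463959493340127647318622240 + 981977115911443340345546604722708500800 + 968338544857117738396302901879337549400 + 955073633283732563897723410072771281600 + 942167232833952394115321742369085183200 + 929605003062833028860450785804164047424 + 917373358285690489007023801780425046800 + 905459418567694508630309206952107838400 + 893850964483493296981202678657850045600 + 882536395312816166639668467535598779200 + 871504690371405964556672611691403794460 + 860745373206326878574491468337188932800 + 850248478411127770299192791894052482400 + 840004520839909363428118179943521729600 + 830004467020386632911116773039432185200 + 820239708584852672523927163944850630080 + 810702037554796246099230336457119808800 + 801383623330028473155561022244969006400 + 792276991246732695051520556083094358600 + 783375002581039069264424819497891051200 + 774670835885694190717042321503470039520 + 766157969557279968841030867421014324800 + 757830165540353012657976184079481560400 + 749681454082929861984234504680777457600 + 741706119465026352814189456758641527200 + 733898686628552391205619041424340037440 + 726253908642838303797227176409503162050 + 718766754945489455304472257065075294400 + 711432400303188542495242948319513301600 = 360264457021270114060513483605065190394007, so H_98 = 360264457021270114060513483605065190394007/69720375229712477164533808935312303556800 (already in lowest terms) ≈ 5.16728. (The PNT-adjacent estimate ln(98) + γ ≈ 5.16218 matches within O(1/n).)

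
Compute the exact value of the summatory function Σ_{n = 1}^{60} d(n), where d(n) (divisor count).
Σ_{n ≤ 60} d(n) = 261

Compute d(n) for each 1 ≤ n ≤ 60: d(1) = 1, d(2) = 2, d(3) = 2, d(4) = 3, d(5) = 2, d(6) = 4, d(7) = 2, d(8) = 4, d(9) = 3, d(10) = 4, d(11) = 2, d(12) = 6, d(13) = 2, d(14) = 4, d(15) = 4, d(16) = 5, d(17) = 2, d(18) = 6, d(19) = 2, d(20) = 6, d(21) = 4, d(22) = 4, d(23) = 2, d(24) = 8, d(25) = 3, d(26) = 4, d(27) = 4, d(28) = 6, d(29) = 2, d(30) = 8, d(31) = 2, d(32) = 6, d(33) = 4, d(34) = 4, d(35) = 4, d(36) = 9, d(37) = 2, d(38) = 4, d(39) = 4, d(40) = 8, d(41) = 2, d(42) = 8, d(43) = 2, d(44) = 6, d(45) = 6, d(46) = 4, d(47) = 2, d(48) = 10, d(49) = 3, d(50) = 6, d(51) = 4, d(52) = 6, d(53) = 2, d(54) = 8, d(55) = 4, d(56) = 8, d(57) = 4, d(58) = 4, d(59) = 2, d(60) = 12. Summing all 60 values: 261. (Dirichlet's divisor formula: Σ_{n ≤ x} d(n) = x ln(x) + (2γ − 1) x + O(√x). For x = 60, the asymptotic estimate is ≈ 254.93.)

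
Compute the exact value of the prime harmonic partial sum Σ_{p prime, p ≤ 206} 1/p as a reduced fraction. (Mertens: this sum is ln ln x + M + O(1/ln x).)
Σ 1/p = 15202313841027497739047080375538859939135227730139536997746371469607707132833646367/7799922041683461553249199106329813876687996789903550945093032474868511536164700810

π(206) = 46, so the primes ≤ 206 are [2, 3, 5, 7, 11, 13, 17, 19, 23, 29, 31, 37, 41, 43, 47, 53, 59, 61, 67, 71, 73, 79, 83, 89, 97, 101, 103, 107, 109, 113, 127, 131, 137, 139, 149, 151, 157, 163, 167, 173, 179, 181, 191, 193, 197, 199]. Summing 1/p over these primes: 15202313841027497739047080375538859939135227730139536997746371469607707132833646367/7799922041683461553249199106329813876687996789903550945093032474868511536164700810 ≈ 1.9490. Mertens estimate ln ln(206) + 0.2615 ≈ 1.9344.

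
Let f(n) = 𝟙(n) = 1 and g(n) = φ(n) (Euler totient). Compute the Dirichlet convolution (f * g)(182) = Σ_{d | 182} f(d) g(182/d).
(𝟙 * φ)(182) = 182

Divisors of 182: [1, 2, 7, 13, 14, 26, 91, 182]. For each d | 182:
  d = 1: 𝟙(1) · φ(182/1) = 1 · 72 = 72
  d = 2: 𝟙(2) · φ(182/2) = 1 · 72 = 72
  d = 7: 𝟙(7) · φ(182/7) = 1 · 12 = 12
  d = 13: 𝟙(13) · φ(182/13) = 1 · 6 = 6
  d = 14: 𝟙(14) · φ(182/14) = 1 · 12 = 12
  d = 26: 𝟙(26) · φ(182/26) = 1 · 6 = 6
  d = 91: 𝟙(91) · φ(182/91) = 1 · 1 = 1
  d = 182: 𝟙(182) · φ(182/182) = 1 · 1 = 1
Summing: (𝟙 * φ)(182) = 72 + 72 + 12 + 6 + 12 + 6 + 1 + 1 = 182.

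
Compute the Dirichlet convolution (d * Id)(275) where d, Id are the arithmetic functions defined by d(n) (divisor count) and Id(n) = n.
(d * Id)(275) = 494

Divisors of 275: [1, 5, 11, 25, 55, 275]. For each d | 275:
  d = 1: d(1) · Id(275/1) = 1 · 275 = 275
  d = 5: d(5) · Id(275/5) = 2 · 55 = 110
  d = 11: d(11) · Id(275/11) = 2 · 25 = 50
  d = 25: d(25) · Id(275/25) = 3 · 11 = 33
  d = 55: d(55) · Id(275/55) = 4 · 5 = 20
  d = 275: d(275) · Id(275/275) = 6 · 1 = 6
Summing: (d * Id)(275) = 275 + 110 + 50 + 33 + 20 + 6 = 494.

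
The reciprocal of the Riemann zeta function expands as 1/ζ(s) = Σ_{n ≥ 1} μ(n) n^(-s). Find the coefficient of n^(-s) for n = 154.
μ(154) = -1

Factor n = 154 = 2 · 7 · 11. μ(n) = 0 if any exponent ≥ 2 (not squarefree); otherwise μ(n) = (−1)^{ω(n)} where ω(n) is the number of distinct prime factors. Applying: μ(154) = -1.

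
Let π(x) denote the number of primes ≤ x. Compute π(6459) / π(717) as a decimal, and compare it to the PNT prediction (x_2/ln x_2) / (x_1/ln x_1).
π(6459)/π(717) = 838/127 ≈ 6.5984;  PNT prediction ≈ 6.7513.

π(717) = 127 and π(6459) = 838, so π(6459)/π(717) ≈ 6.5984. The PNT-predicted ratio is (6459/ln(6459)) / (717/ln(717)) ≈ 6.7513. The two agree to within a few percent, as expected.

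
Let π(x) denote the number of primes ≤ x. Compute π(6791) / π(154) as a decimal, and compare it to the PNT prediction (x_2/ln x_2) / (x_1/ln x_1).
π(6791)/π(154) = 874/36 ≈ 24.2778;  PNT prediction ≈ 25.1737.

π(154) = 36 and π(6791) = 874, so π(6791)/π(154) ≈ 24.2778. The PNT-predicted ratio is (6791/ln(6791)) / (154/ln(154)) ≈ 25.1737. The two agree to within a few percent, as expected.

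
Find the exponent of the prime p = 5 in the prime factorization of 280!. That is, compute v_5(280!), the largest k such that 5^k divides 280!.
v_5(280!) = 69

Legendre's formula: v_p(n!) = Σ_{k ≥ 1} ⌊n / p^k⌋. For p = 5, n = 280, the terms are:
  ⌊280/5^1⌋ = ⌊280/5⌋ = 56
  ⌊280/5^2⌋ = ⌊280/25⌋ = 11
  ⌊280/5^3⌋ = ⌊280/125⌋ = 2
(the next term ⌊280/5^4⌋ = 0, terminating the sum). Summing: v_5(280!) = 56 + 11 + 2 = 69.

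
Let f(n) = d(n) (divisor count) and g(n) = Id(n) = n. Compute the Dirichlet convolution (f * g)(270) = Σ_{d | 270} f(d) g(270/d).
(d * Id)(270) = 1624

Divisors of 270: [1, 2, 3, 5, 6, 9, 10, 15, 18, 27, 30, 45, 54, 90, 135, 270]. For each d | 270:
  d = 1: d(1) · Id(270/1) = 1 · 270 = 270
  d = 2: d(2) · Id(270/2) = 2 · 135 = 270
  d = 3: d(3) · Id(270/3) = 2 · 90 = 180
  d = 5: d(5) · Id(270/5) = 2 · 54 = 108
  d = 6: d(6) · Id(270/6) = 4 · 45 = 180
  d = 9: d(9) · Id(270/9) = 3 · 30 = 90
  d = 10: d(10) · Id(270/10) = 4 · 27 = 108
  d = 15: d(15) · Id(270/15) = 4 · 18 = 72
  d = 18: d(18) · Id(270/18) = 6 · 15 = 90
  d = 27: d(27) · Id(270/27) = 4 · 10 = 40
  d = 30: d(30) · Id(270/30) = 8 · 9 = 72
  d = 45: d(45) · Id(270/45) = 6 · 6 = 36
  d = 54: d(54) · Id(270/54) = 8 · 5 = 40
  d = 90: d(90) · Id(270/90) = 12 · 3 = 36
  d = 135: d(135) · Id(270/135) = 8 · 2 = 16
  d = 270: d(270) · Id(270/270) = 16 · 1 = 16
Summing: (d * Id)(270) = 270 + 270 + 180 + 108 + 180 + 90 + 108 + 72 + 90 + 40 + 72 + 36 + 40 + 36 + 16 + 16 = 1624.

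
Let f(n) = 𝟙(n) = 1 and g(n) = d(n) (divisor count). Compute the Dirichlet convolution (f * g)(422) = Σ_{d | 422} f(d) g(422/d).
(𝟙 * d)(422) = 9

Divisors of 422: [1, 2, 211, 422]. For each d | 422:
  d = 1: 𝟙(1) · d(422/1) = 1 · 4 = 4
  d = 2: 𝟙(2) · d(422/2) = 1 · 2 = 2
  d = 211: 𝟙(211) · d(422/211) = 1 · 2 = 2
  d = 422: 𝟙(422) · d(422/422) = 1 · 1 = 1
Summing: (𝟙 * d)(422) = 4 + 2 + 2 + 1 = 9.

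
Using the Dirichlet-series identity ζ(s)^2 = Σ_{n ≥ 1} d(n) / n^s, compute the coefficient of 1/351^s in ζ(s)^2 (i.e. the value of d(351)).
d(351) = 8

ζ(s)^2 = (Σ 1/m^s)(Σ 1/k^s). The coefficient of 1/n^s in the product is the number of ordered pairs (m, k) with mk = n, which equals d(n). For n = 351, divisors are [1, 3, 9, 13, 27, 39, 117, 351], so d(351) = 8.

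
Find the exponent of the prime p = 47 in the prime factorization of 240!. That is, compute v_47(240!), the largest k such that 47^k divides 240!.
v_47(240!) = 5

Legendre's formula: v_p(n!) = Σ_{k ≥ 1} ⌊n / p^k⌋. For p = 47, n = 240, the terms are:
  ⌊240/47^1⌋ = ⌊240/47⌋ = 5
(the next term ⌊240/47^2⌋ = 0, terminating the sum). Summing: v_47(240!) = 5 = 5.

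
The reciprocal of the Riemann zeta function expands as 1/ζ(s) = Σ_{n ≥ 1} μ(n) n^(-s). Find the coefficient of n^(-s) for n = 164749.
μ(164749) = 1

Factor n = 164749 = 13 · 19 · 23 · 29. μ(n) = 0 if any exponent ≥ 2 (not squarefree); otherwise μ(n) = (−1)^{ω(n)} where ω(n) is the number of distinct prime factors. Applying: μ(164749) = 1.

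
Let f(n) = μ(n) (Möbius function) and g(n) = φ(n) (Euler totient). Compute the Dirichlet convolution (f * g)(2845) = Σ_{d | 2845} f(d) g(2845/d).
(μ * φ)(2845) = 1701

Divisors of 2845: [1, 5, 569, 2845]. For each d | 2845:
  d = 1: μ(1) · φ(2845/1) = 1 · 2272 = 2272
  d = 5: μ(5) · φ(2845/5) = -1 · 568 = -568
  d = 569: μ(569) · φ(2845/569) = -1 · 4 = -4
  d = 2845: μ(2845) · φ(2845/2845) = 1 · 1 = 1
Summing: (μ * φ)(2845) = 2272 + -568 + -4 + 1 = 1701.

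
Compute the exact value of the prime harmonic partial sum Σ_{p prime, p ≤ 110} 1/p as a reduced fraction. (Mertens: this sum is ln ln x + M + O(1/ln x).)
Σ 1/p = 514977313070181206962860776592994315598662571/279734996817854936178276161872067809674997230

π(110) = 29, so the primes ≤ 110 are [2, 3, 5, 7, 11, 13, 17, 19, 23, 29, 31, 37, 41, 43, 47, 53, 59, 61, 67, 71, 73, 79, 83, 89, 97, 101, 103, 107, 109]. Summing 1/p over these primes: 514977313070181206962860776592994315598662571/279734996817854936178276161872067809674997230 ≈ 1.8409. Mertens estimate ln ln(110) + 0.2615 ≈ 1.8092.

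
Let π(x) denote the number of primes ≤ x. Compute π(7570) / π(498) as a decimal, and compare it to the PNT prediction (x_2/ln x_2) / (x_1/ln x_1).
π(7570)/π(498) = 960/94 ≈ 10.2128;  PNT prediction ≈ 10.5695.

π(498) = 94 and π(7570) = 960, so π(7570)/π(498) ≈ 10.2128. The PNT-predicted ratio is (7570/ln(7570)) / (498/ln(498)) ≈ 10.5695. The two agree to within a few percent, as expected.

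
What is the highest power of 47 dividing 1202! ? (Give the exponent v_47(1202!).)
v_47(1202!) = 25

Legendre's formula: v_p(n!) = Σ_{k ≥ 1} ⌊n / p^k⌋. For p = 47, n = 1202, the terms are:
  ⌊1202/47^1⌋ = ⌊1202/47⌋ = 25
(the next term ⌊1202/47^2⌋ = 0, terminating the sum). Summing: v_47(1202!) = 25 = 25.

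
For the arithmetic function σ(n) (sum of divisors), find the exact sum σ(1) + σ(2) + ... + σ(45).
Σ_{n ≤ 45} σ(n) = 1686

Compute σ(n) for each 1 ≤ n ≤ 45: σ(1) = 1, σ(2) = 3, σ(3) = 4, σ(4) = 7, σ(5) = 6, σ(6) = 12, σ(7) = 8, σ(8) = 15, σ(9) = 13, σ(10) = 18, σ(11) = 12, σ(12) = 28, σ(13) = 14, σ(14) = 24, σ(15) = 24, σ(16) = 31, σ(17) = 18, σ(18) = 39, σ(19) = 20, σ(20) = 42, σ(21) = 32, σ(22) = 36, σ(23) = 24, σ(24) = 60, σ(25) = 31, σ(26) = 42, σ(27) = 40, σ(28) = 56, σ(29) = 30, σ(30) = 72, σ(31) = 32, σ(32) = 63, σ(33) = 48, σ(34) = 54, σ(35) = 48, σ(36) = 91, σ(37) = 38, σ(38) = 60, σ(39) = 56, σ(40) = 90, σ(41) = 42, σ(42) = 96, σ(43) = 44, σ(44) = 84, σ(45) = 78. Summing all 45 values: 1686. (Average order: Σ_{n ≤ x} σ(n) ~ (π²/12) x². For x = 45, (π²/12)·45² ≈ 1665.50.)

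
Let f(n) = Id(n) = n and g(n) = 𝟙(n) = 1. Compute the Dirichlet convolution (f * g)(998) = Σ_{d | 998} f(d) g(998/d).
(Id * 𝟙)(998) = 1500

Divisors of 998: [1, 2, 499, 998]. For each d | 998:
  d = 1: Id(1) · 𝟙(998/1) = 1 · 1 = 1
  d = 2: Id(2) · 𝟙(998/2) = 2 · 1 = 2
  d = 499: Id(499) · 𝟙(998/499) = 499 · 1 = 499
  d = 998: Id(998) · 𝟙(998/998) = 998 · 1 = 998
Summing: (Id * 𝟙)(998) = 1 + 2 + 499 + 998 = 1500.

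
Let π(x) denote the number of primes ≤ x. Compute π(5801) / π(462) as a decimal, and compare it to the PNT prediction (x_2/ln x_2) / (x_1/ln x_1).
π(5801)/π(462) = 761/89 ≈ 8.5506;  PNT prediction ≈ 8.8901.

π(462) = 89 and π(5801) = 761, so π(5801)/π(462) ≈ 8.5506. The PNT-predicted ratio is (5801/ln(5801)) / (462/ln(462)) ≈ 8.8901. The two agree to within a few percent, as expected.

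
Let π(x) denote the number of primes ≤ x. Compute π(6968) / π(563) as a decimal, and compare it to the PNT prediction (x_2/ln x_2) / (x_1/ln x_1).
π(6968)/π(563) = 895/103 ≈ 8.6893;  PNT prediction ≈ 8.8579.

π(563) = 103 and π(6968) = 895, so π(6968)/π(563) ≈ 8.6893. The PNT-predicted ratio is (6968/ln(6968)) / (563/ln(563)) ≈ 8.8579. The two agree to within a few percent, as expected.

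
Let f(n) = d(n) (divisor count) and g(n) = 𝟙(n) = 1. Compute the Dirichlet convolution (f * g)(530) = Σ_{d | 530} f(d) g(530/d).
(d * 𝟙)(530) = 27

Divisors of 530: [1, 2, 5, 10, 53, 106, 265, 530]. For each d | 530:
  d = 1: d(1) · 𝟙(530/1) = 1 · 1 = 1
  d = 2: d(2) · 𝟙(530/2) = 2 · 1 = 2
  d = 5: d(5) · 𝟙(530/5) = 2 · 1 = 2
  d = 10: d(10) · 𝟙(530/10) = 4 · 1 = 4
  d = 53: d(53) · 𝟙(530/53) = 2 · 1 = 2
  d = 106: d(106) · 𝟙(530/106) = 4 · 1 = 4
  d = 265: d(265) · 𝟙(530/265) = 4 · 1 = 4
  d = 530: d(530) · 𝟙(530/530) = 8 · 1 = 8
Summing: (d * 𝟙)(530) = 1 + 2 + 2 + 4 + 2 + 4 + 4 + 8 = 27.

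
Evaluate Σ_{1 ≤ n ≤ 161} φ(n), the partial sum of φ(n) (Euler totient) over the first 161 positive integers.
Σ_{n ≤ 161} φ(n) = 7938

Compute φ(n) for each 1 ≤ n ≤ 161: φ(1) = 1, φ(2) = 1, φ(3) = 2, φ(4) = 2, φ(5) = 4, φ(6) = 2, φ(7) = 6, φ(8) = 4, φ(9) = 6, φ(10) = 4, φ(11) = 10, φ(12) = 4, φ(13) = 12, φ(14) = 6, φ(15) = 8, φ(16) = 8, φ(17) = 16, φ(18) = 6, φ(19) = 18, φ(20) = 8, φ(21) = 12, φ(22) = 10, φ(23) = 22, φ(24) = 8, φ(25) = 20, φ(26) = 12, φ(27) = 18, φ(28) = 12, φ(29) = 28, φ(30) = 8, φ(31) = 30, φ(32) = 16, φ(33) = 20, φ(34) = 16, φ(35) = 24, φ(36) = 12, φ(37) = 36, φ(38) = 18, φ(39) = 24, φ(40) = 16, φ(41) = 40, φ(42) = 12, φ(43) = 42, φ(44) = 20, φ(45) = 24, φ(46) = 22, φ(47) = 46, φ(48) = 16, φ(49) = 42, φ(50) = 20, φ(51) = 32, φ(52) = 24, φ(53) = 52, φ(54) = 18, φ(55) = 40, φ(56) = 24, φ(57) = 36, φ(58) = 28, φ(59) = 58, φ(60) = 16, φ(61) = 60, φ(62) = 30, φ(63) = 36, φ(64) = 32, φ(65) = 48, φ(66) = 20, φ(67) = 66, φ(68) = 32, φ(69) = 44, φ(70) = 24, φ(71) = 70, φ(72) = 24, φ(73) = 72, φ(74) = 36, φ(75) = 40, φ(76) = 36, φ(77) = 60, φ(78) = 24, φ(79) = 78, φ(80) = 32, φ(81) = 54, φ(82) = 40, φ(83) = 82, φ(84) = 24, φ(85) = 64, φ(86) = 42, φ(87) = 56, φ(88) = 40, φ(89) = 88, φ(90) = 24, φ(91) = 72, φ(92) = 44, φ(93) = 60, φ(94) = 46, φ(95) = 72, φ(96) = 32, φ(97) = 96, φ(98) = 42, φ(99) = 60, φ(100) = 40, φ(101) = 100, φ(102) = 32, φ(103) = 102, φ(104) = 48, φ(105) = 48, φ(106) = 52, φ(107) = 106, φ(108) = 36, φ(109) = 108, φ(110) = 40, φ(111) = 72, φ(112) = 48, φ(113) = 112, φ(114) = 36, φ(115) = 88, φ(116) = 56, φ(117) = 72, φ(118) = 58, φ(119) = 96, φ(120) = 32, φ(121) = 110, φ(122) = 60, φ(123) = 80, φ(124) = 60, φ(125) = 100, φ(126) = 36, φ(127) = 126, φ(128) = 64, φ(129) = 84, φ(130) = 48, φ(131) = 130, φ(132) = 40, φ(133) = 108, φ(134) = 66, φ(135) = 72, φ(136) = 64, φ(137) = 136, φ(138) = 44, φ(139) = 138, φ(140) = 48, φ(141) = 92, φ(142) = 70, φ(143) = 120, φ(144) = 48, φ(145) = 112, φ(146) = 72, φ(147) = 84, φ(148) = 72, φ(149) = 148, φ(150) = 40, φ(151) = 150, φ(152) = 72, φ(153) = 96, φ(154) = 60, φ(155) = 120, φ(156) = 48, φ(157) = 156, φ(158) = 78, φ(159) = 104, φ(160) = 64, φ(161) = 132. Summing all 161 values: 7938. (Average order: Σ_{n ≤ x} φ(n) ~ (3/π²) x². For x = 161, (3/π²)·161² ≈ 7879.04.)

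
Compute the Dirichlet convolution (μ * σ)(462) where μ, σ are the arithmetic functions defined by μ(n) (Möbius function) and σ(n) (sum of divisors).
(μ * σ)(462) = 462

Divisors of 462: [1, 2, 3, 6, 7, 11, 14, 21, 22, 33, 42, 66, 77, 154, 231, 462]. For each d | 462:
  d = 1: μ(1) · σ(462/1) = 1 · 1152 = 1152
  d = 2: μ(2) · σ(462/2) = -1 · 384 = -384
  d = 3: μ(3) · σ(462/3) = -1 · 288 = -288
  d = 6: μ(6) · σ(462/6) = 1 · 96 = 96
  d = 7: μ(7) · σ(462/7) = -1 · 144 = -144
  d = 11: μ(11) · σ(462/11) = -1 · 96 = -96
  d = 14: μ(14) · σ(462/14) = 1 · 48 = 48
  d = 21: μ(21) · σ(462/21) = 1 · 36 = 36
  d = 22: μ(22) · σ(462/22) = 1 · 32 = 32
  d = 33: μ(33) · σ(462/33) = 1 · 24 = 24
  d = 42: μ(42) · σ(462/42) = -1 · 12 = -12
  d = 66: μ(66) · σ(462/66) = -1 · 8 = -8
  d = 77: μ(77) · σ(462/77) = 1 · 12 = 12
  d = 154: μ(154) · σ(462/154) = -1 · 4 = -4
  d = 231: μ(231) · σ(462/231) = -1 · 3 = -3
  d = 462: μ(462) · σ(462/462) = 1 · 1 = 1
Summing: (μ * σ)(462) = 1152 + -384 + -288 + 96 + -144 + -96 + 48 + 36 + 32 + 24 + -12 + -8 + 12 + -4 + -3 + 1 = 462.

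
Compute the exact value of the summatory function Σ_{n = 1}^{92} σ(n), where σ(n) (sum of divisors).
Σ_{n ≤ 92} σ(n) = 7013

Compute σ(n) for each 1 ≤ n ≤ 92: σ(1) = 1, σ(2) = 3, σ(3) = 4, σ(4) = 7, σ(5) = 6, σ(6) = 12, σ(7) = 8, σ(8) = 15, σ(9) = 13, σ(10) = 18, σ(11) = 12, σ(12) = 28, σ(13) = 14, σ(14) = 24, σ(15) = 24, σ(16) = 31, σ(17) = 18, σ(18) = 39, σ(19) = 20, σ(20) = 42, σ(21) = 32, σ(22) = 36, σ(23) = 24, σ(24) = 60, σ(25) = 31, σ(26) = 42, σ(27) = 40, σ(28) = 56, σ(29) = 30, σ(30) = 72, σ(31) = 32, σ(32) = 63, σ(33) = 48, σ(34) = 54, σ(35) = 48, σ(36) = 91, σ(37) = 38, σ(38) = 60, σ(39) = 56, σ(40) = 90, σ(41) = 42, σ(42) = 96, σ(43) = 44, σ(44) = 84, σ(45) = 78, σ(46) = 72, σ(47) = 48, σ(48) = 124, σ(49) = 57, σ(50) = 93, σ(51) = 72, σ(52) = 98, σ(53) = 54, σ(54) = 120, σ(55) = 72, σ(56) = 120, σ(57) = 80, σ(58) = 90, σ(59) = 60, σ(60) = 168, σ(61) = 62, σ(62) = 96, σ(63) = 104, σ(64) = 127, σ(65) = 84, σ(66) = 144, σ(67) = 68, σ(68) = 126, σ(69) = 96, σ(70) = 144, σ(71) = 72, σ(72) = 195, σ(73) = 74, σ(74) = 114, σ(75) = 124, σ(76) = 140, σ(77) = 96, σ(78) = 168, σ(79) = 80, σ(80) = 186, σ(81) = 121, σ(82) = 126, σ(83) = 84, σ(84) = 224, σ(85) = 108, σ(86) = 132, σ(87) = 120, σ(88) = 180, σ(89) = 90, σ(90) = 234, σ(91) = 112, σ(92) = 168. Summing all 92 values: 7013. (Average order: Σ_{n ≤ x} σ(n) ~ (π²/12) x². For x = 92, (π²/12)·92² ≈ 6961.36.)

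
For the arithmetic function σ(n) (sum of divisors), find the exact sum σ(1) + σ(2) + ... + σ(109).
Σ_{n ≤ 109} σ(n) = 9783

Compute σ(n) for each 1 ≤ n ≤ 109: σ(1) = 1, σ(2) = 3, σ(3) = 4, σ(4) = 7, σ(5) = 6, σ(6) = 12, σ(7) = 8, σ(8) = 15, σ(9) = 13, σ(10) = 18, σ(11) = 12, σ(12) = 28, σ(13) = 14, σ(14) = 24, σ(15) = 24, σ(16) = 31, σ(17) = 18, σ(18) = 39, σ(19) = 20, σ(20) = 42, σ(21) = 32, σ(22) = 36, σ(23) = 24, σ(24) = 60, σ(25) = 31, σ(26) = 42, σ(27) = 40, σ(28) = 56, σ(29) = 30, σ(30) = 72, σ(31) = 32, σ(32) = 63, σ(33) = 48, σ(34) = 54, σ(35) = 48, σ(36) = 91, σ(37) = 38, σ(38) = 60, σ(39) = 56, σ(40) = 90, σ(41) = 42, σ(42) = 96, σ(43) = 44, σ(44) = 84, σ(45) = 78, σ(46) = 72, σ(47) = 48, σ(48) = 124, σ(49) = 57, σ(50) = 93, σ(51) = 72, σ(52) = 98, σ(53) = 54, σ(54) = 120, σ(55) = 72, σ(56) = 120, σ(57) = 80, σ(58) = 90, σ(59) = 60, σ(60) = 168, σ(61) = 62, σ(62) = 96, σ(63) = 104, σ(64) = 127, σ(65) = 84, σ(66) = 144, σ(67) = 68, σ(68) = 126, σ(69) = 96, σ(70) = 144, σ(71) = 72, σ(72) = 195, σ(73) = 74, σ(74) = 114, σ(75) = 124, σ(76) = 140, σ(77) = 96, σ(78) = 168, σ(79) = 80, σ(80) = 186, σ(81) = 121, σ(82) = 126, σ(83) = 84, σ(84) = 224, σ(85) = 108, σ(86) = 132, σ(87) = 120, σ(88) = 180, σ(89) = 90, σ(90) = 234, σ(91) = 112, σ(92) = 168, σ(93) = 128, σ(94) = 144, σ(95) = 120, σ(96) = 252, σ(97) = 98, σ(98) = 171, σ(99) = 156, σ(100) = 217, σ(101) = 102, σ(102) = 216, σ(103) = 104, σ(104) = 210, σ(105) = 192, σ(106) = 162, σ(107) = 108, σ(108) = 280, σ(109) = 110. Summing all 109 values: 9783. (Average order: Σ_{n ≤ x} σ(n) ~ (π²/12) x². For x = 109, (π²/12)·109² ≈ 9771.73.)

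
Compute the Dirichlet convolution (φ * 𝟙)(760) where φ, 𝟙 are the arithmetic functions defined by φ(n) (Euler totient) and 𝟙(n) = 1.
(φ * 𝟙)(760) = 760

Divisors of 760: [1, 2, 4, 5, 8, 10, 19, 20, 38, 40, 76, 95, 152, 190, 380, 760]. For each d | 760:
  d = 1: φ(1) · 𝟙(760/1) = 1 · 1 = 1
  d = 2: φ(2) · 𝟙(760/2) = 1 · 1 = 1
  d = 4: φ(4) · 𝟙(760/4) = 2 · 1 = 2
  d = 5: φ(5) · 𝟙(760/5) = 4 · 1 = 4
  d = 8: φ(8) · 𝟙(760/8) = 4 · 1 = 4
  d = 10: φ(10) · 𝟙(760/10) = 4 · 1 = 4
  d = 19: φ(19) · 𝟙(760/19) = 18 · 1 = 18
  d = 20: φ(20) · 𝟙(760/20) = 8 · 1 = 8
  d = 38: φ(38) · 𝟙(760/38) = 18 · 1 = 18
  d = 40: φ(40) · 𝟙(760/40) = 16 · 1 = 16
  d = 76: φ(76) · 𝟙(760/76) = 36 · 1 = 36
  d = 95: φ(95) · 𝟙(760/95) = 72 · 1 = 72
  d = 152: φ(152) · 𝟙(760/152) = 72 · 1 = 72
  d = 190: φ(190) · 𝟙(760/190) = 72 · 1 = 72
  d = 380: φ(380) · 𝟙(760/380) = 144 · 1 = 144
  d = 760: φ(760) · 𝟙(760/760) = 288 · 1 = 288
Summing: (φ * 𝟙)(760) = 1 + 1 + 2 + 4 + 4 + 4 + 18 + 8 + 18 + 16 + 36 + 72 + 72 + 72 + 144 + 288 = 760.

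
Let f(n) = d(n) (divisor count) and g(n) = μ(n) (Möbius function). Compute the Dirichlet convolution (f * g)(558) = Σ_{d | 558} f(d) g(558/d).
(d * μ)(558) = 1

Divisors of 558: [1, 2, 3, 6, 9, 18, 31, 62, 93, 186, 279, 558]. For each d | 558:
  d = 1: d(1) · μ(558/1) = 1 · 0 = 0
  d = 2: d(2) · μ(558/2) = 2 · 0 = 0
  d = 3: d(3) · μ(558/3) = 2 · -1 = -2
  d = 6: d(6) · μ(558/6) = 4 · 1 = 4
  d = 9: d(9) · μ(558/9) = 3 · 1 = 3
  d = 18: d(18) · μ(558/18) = 6 · -1 = -6
  d = 31: d(31) · μ(558/31) = 2 · 0 = 0
  d = 62: d(62) · μ(558/62) = 4 · 0 = 0
  d = 93: d(93) · μ(558/93) = 4 · 1 = 4
  d = 186: d(186) · μ(558/186) = 8 · -1 = -8
  d = 279: d(279) · μ(558/279) = 6 · -1 = -6
  d = 558: d(558) · μ(558/558) = 12 · 1 = 12
Summing: (d * μ)(558) = 0 + 0 + -2 + 4 + 3 + -6 + 0 + 0 + 4 + -8 + -6 + 12 = 1.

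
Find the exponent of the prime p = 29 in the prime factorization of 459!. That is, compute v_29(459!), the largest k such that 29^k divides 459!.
v_29(459!) = 15

Legendre's formula: v_p(n!) = Σ_{k ≥ 1} ⌊n / p^k⌋. For p = 29, n = 459, the terms are:
  ⌊459/29^1⌋ = ⌊459/29⌋ = 15
(the next term ⌊459/29^2⌋ = 0, terminating the sum). Summing: v_29(459!) = 15 = 15.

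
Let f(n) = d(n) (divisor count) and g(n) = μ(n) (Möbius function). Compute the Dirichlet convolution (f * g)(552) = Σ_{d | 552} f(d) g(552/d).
(d * μ)(552) = 1

Divisors of 552: [1, 2, 3, 4, 6, 8, 12, 23, 24, 46, 69, 92, 138, 184, 276, 552]. For each d | 552:
  d = 1: d(1) · μ(552/1) = 1 · 0 = 0
  d = 2: d(2) · μ(552/2) = 2 · 0 = 0
  d = 3: d(3) · μ(552/3) = 2 · 0 = 0
  d = 4: d(4) · μ(552/4) = 3 · -1 = -3
  d = 6: d(6) · μ(552/6) = 4 · 0 = 0
  d = 8: d(8) · μ(552/8) = 4 · 1 = 4
  d = 12: d(12) · μ(552/12) = 6 · 1 = 6
  d = 23: d(23) · μ(552/23) = 2 · 0 = 0
  d = 24: d(24) · μ(552/24) = 8 · -1 = -8
  d = 46: d(46) · μ(552/46) = 4 · 0 = 0
  d = 69: d(69) · μ(552/69) = 4 · 0 = 0
  d = 92: d(92) · μ(552/92) = 6 · 1 = 6
  d = 138: d(138) · μ(552/138) = 8 · 0 = 0
  d = 184: d(184) · μ(552/184) = 8 · -1 = -8
  d = 276: d(276) · μ(552/276) = 12 · -1 = -12
  d = 552: d(552) · μ(552/552) = 16 · 1 = 16
Summing: (d * μ)(552) = 0 + 0 + 0 + -3 + 0 + 4 + 6 + 0 + -8 + 0 + 0 + 6 + 0 + -8 + -12 + 16 = 1.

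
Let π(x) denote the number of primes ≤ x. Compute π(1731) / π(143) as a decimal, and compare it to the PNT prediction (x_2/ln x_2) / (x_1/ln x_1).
π(1731)/π(143) = 269/34 ≈ 7.9118;  PNT prediction ≈ 8.0567.

π(143) = 34 and π(1731) = 269, so π(1731)/π(143) ≈ 7.9118. The PNT-predicted ratio is (1731/ln(1731)) / (143/ln(143)) ≈ 8.0567. The two agree to within a few percent, as expected.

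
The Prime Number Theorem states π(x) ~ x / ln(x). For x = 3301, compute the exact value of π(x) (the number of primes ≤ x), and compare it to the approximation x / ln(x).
π(3301) = 464;  x/ln(x) ≈ 407.43;  relative error ≈ 12.19%.

Directly count primes up to 3301: π(3301) = 464. The PNT approximation gives 3301/ln(3301) ≈ 3301/8.10198 ≈ 407.43. Relative error (π(x) − x/ln(x)) / π(x) ≈ 12.19%; the approximation is known to undercount slightly (Li(x) is a better estimate).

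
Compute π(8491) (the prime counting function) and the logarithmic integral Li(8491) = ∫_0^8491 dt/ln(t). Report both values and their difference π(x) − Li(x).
π(8491) = 1059;  Li(8491) ≈ 1080.87;  π(x) − Li(x) ≈ -21.87.

Direct count of primes ≤ 8491 gives π(8491) = 1059. Numerical evaluation of the logarithmic integral gives Li(8491) ≈ 1080.87. The difference π(x) − Li(x) ≈ -21.87 is typically negative for small/moderate x (Li(x) overestimates), though Littlewood's theorem shows this sign changes infinitely often.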